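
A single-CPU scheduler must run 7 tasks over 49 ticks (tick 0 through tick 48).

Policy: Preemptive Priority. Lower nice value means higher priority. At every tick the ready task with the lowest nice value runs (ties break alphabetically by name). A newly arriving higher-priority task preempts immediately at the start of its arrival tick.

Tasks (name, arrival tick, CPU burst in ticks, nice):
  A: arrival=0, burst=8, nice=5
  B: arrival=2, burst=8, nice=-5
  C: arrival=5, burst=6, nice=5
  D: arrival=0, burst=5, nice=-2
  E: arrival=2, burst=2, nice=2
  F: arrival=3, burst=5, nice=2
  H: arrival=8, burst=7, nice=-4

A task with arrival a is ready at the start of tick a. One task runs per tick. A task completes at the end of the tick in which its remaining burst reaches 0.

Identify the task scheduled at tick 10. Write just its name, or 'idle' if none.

t=0: ready={A,D} → run D
t=1: ready={A,D} → run D
t=2: ready={A,B,D,E} → run B
t=3: ready={A,B,D,E,F} → run B
t=4: ready={A,B,D,E,F} → run B
t=5: ready={A,B,C,D,E,F} → run B
t=6: ready={A,B,C,D,E,F} → run B
t=7: ready={A,B,C,D,E,F} → run B
t=8: ready={A,B,C,D,E,F,H} → run B
t=9: ready={A,B,C,D,E,F,H} → run B
t=10: ready={A,C,D,E,F,H} → run H
t=11: ready={A,C,D,E,F,H} → run H
t=12: ready={A,C,D,E,F,H} → run H
t=13: ready={A,C,D,E,F,H} → run H
t=14: ready={A,C,D,E,F,H} → run H
t=15: ready={A,C,D,E,F,H} → run H
t=16: ready={A,C,D,E,F,H} → run H
t=17: ready={A,C,D,E,F} → run D
t=18: ready={A,C,D,E,F} → run D
t=19: ready={A,C,D,E,F} → run D
t=20: ready={A,C,E,F} → run E
t=21: ready={A,C,E,F} → run E
t=22: ready={A,C,F} → run F
t=23: ready={A,C,F} → run F
t=24: ready={A,C,F} → run F
t=25: ready={A,C,F} → run F
t=26: ready={A,C,F} → run F
t=27: ready={A,C} → run A
t=28: ready={A,C} → run A
t=29: ready={A,C} → run A
t=30: ready={A,C} → run A
t=31: ready={A,C} → run A
t=32: ready={A,C} → run A
t=33: ready={A,C} → run A
t=34: ready={A,C} → run A
t=35: ready={C} → run C
t=36: ready={C} → run C
t=37: ready={C} → run C
t=38: ready={C} → run C
t=39: ready={C} → run C
t=40: ready={C} → run C
t=41: (idle)
t=42: (idle)
t=43: (idle)
t=44: (idle)
t=45: (idle)
t=46: (idle)
t=47: (idle)
t=48: (idle)

running at tick 10 = H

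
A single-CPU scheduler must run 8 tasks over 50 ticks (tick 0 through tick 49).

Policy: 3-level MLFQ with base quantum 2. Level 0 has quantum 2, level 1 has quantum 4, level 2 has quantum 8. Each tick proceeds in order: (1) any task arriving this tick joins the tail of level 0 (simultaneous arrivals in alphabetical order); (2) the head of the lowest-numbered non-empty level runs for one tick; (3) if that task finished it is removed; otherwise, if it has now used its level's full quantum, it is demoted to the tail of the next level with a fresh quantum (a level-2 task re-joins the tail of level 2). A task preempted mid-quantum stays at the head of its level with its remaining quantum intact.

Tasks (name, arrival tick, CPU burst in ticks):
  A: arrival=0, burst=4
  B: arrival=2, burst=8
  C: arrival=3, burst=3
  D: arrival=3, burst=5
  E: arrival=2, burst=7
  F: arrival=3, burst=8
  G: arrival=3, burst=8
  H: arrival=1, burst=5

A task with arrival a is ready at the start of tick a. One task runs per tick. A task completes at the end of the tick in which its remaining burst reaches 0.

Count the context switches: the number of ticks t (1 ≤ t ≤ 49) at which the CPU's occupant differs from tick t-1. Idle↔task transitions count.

context switches = 20

t=0: L0/L1/L2 = A/-/- → run A
t=1: L0/L1/L2 = AH/-/- → run A
t=2: L0/L1/L2 = HBE/A/- → run H
t=3: L0/L1/L2 = HBECDFG/A/- → run H
t=4: L0/L1/L2 = BECDFG/AH/- → run B
t=5: L0/L1/L2 = BECDFG/AH/- → run B
t=6: L0/L1/L2 = ECDFG/AHB/- → run E
t=7: L0/L1/L2 = ECDFG/AHB/- → run E
t=8: L0/L1/L2 = CDFG/AHBE/- → run C
t=9: L0/L1/L2 = CDFG/AHBE/- → run C
t=10: L0/L1/L2 = DFG/AHBEC/- → run D
t=11: L0/L1/L2 = DFG/AHBEC/- → run D
t=12: L0/L1/L2 = FG/AHBECD/- → run F
t=13: L0/L1/L2 = FG/AHBECD/- → run F
t=14: L0/L1/L2 = G/AHBECDF/- → run G
t=15: L0/L1/L2 = G/AHBECDF/- → run G
t=16: L0/L1/L2 = -/AHBECDFG/- → run A
t=17: L0/L1/L2 = -/AHBECDFG/- → run A
t=18: L0/L1/L2 = -/HBECDFG/- → run H
t=19: L0/L1/L2 = -/HBECDFG/- → run H
t=20: L0/L1/L2 = -/HBECDFG/- → run H
t=21: L0/L1/L2 = -/BECDFG/- → run B
t=22: L0/L1/L2 = -/BECDFG/- → run B
t=23: L0/L1/L2 = -/BECDFG/- → run B
t=24: L0/L1/L2 = -/BECDFG/- → run B
t=25: L0/L1/L2 = -/ECDFG/B → run E
t=26: L0/L1/L2 = -/ECDFG/B → run E
t=27: L0/L1/L2 = -/ECDFG/B → run E
t=28: L0/L1/L2 = -/ECDFG/B → run E
t=29: L0/L1/L2 = -/CDFG/BE → run C
t=30: L0/L1/L2 = -/DFG/BE → run D
t=31: L0/L1/L2 = -/DFG/BE → run D
t=32: L0/L1/L2 = -/DFG/BE → run D
t=33: L0/L1/L2 = -/FG/BE → run F
t=34: L0/L1/L2 = -/FG/BE → run F
t=35: L0/L1/L2 = -/FG/BE → run F
t=36: L0/L1/L2 = -/FG/BE → run F
t=37: L0/L1/L2 = -/G/BEF → run G
t=38: L0/L1/L2 = -/G/BEF → run G
t=39: L0/L1/L2 = -/G/BEF → run G
t=40: L0/L1/L2 = -/G/BEF → run G
t=41: L0/L1/L2 = -/-/BEFG → run B
t=42: L0/L1/L2 = -/-/BEFG → run B
t=43: L0/L1/L2 = -/-/EFG → run E
t=44: L0/L1/L2 = -/-/FG → run F
t=45: L0/L1/L2 = -/-/FG → run F
t=46: L0/L1/L2 = -/-/G → run G
t=47: L0/L1/L2 = -/-/G → run G
t=48: (idle)
t=49: (idle)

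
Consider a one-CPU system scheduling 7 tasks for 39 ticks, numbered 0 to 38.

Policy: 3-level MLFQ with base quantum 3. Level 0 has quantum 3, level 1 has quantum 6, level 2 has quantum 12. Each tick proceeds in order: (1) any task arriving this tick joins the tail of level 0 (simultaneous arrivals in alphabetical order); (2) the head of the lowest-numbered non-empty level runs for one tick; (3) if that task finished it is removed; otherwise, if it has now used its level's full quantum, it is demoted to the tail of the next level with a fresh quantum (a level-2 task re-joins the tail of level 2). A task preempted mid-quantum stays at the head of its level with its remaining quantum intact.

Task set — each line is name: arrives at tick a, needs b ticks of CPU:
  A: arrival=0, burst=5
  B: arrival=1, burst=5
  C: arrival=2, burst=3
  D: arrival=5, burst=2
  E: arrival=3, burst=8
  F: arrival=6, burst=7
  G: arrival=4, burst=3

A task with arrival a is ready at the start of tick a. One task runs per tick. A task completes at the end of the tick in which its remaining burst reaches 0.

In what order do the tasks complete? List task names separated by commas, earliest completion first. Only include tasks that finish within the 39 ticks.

t=0: L0/L1/L2 = A/-/- → run A
t=1: L0/L1/L2 = AB/-/- → run A
t=2: L0/L1/L2 = ABC/-/- → run A
t=3: L0/L1/L2 = BCE/A/- → run B
t=4: L0/L1/L2 = BCEG/A/- → run B
t=5: L0/L1/L2 = BCEGD/A/- → run B
t=6: L0/L1/L2 = CEGDF/AB/- → run C
t=7: L0/L1/L2 = CEGDF/AB/- → run C
t=8: L0/L1/L2 = CEGDF/AB/- → run C
t=9: L0/L1/L2 = EGDF/AB/- → run E
t=10: L0/L1/L2 = EGDF/AB/- → run E
t=11: L0/L1/L2 = EGDF/AB/- → run E
t=12: L0/L1/L2 = GDF/ABE/- → run G
t=13: L0/L1/L2 = GDF/ABE/- → run G
t=14: L0/L1/L2 = GDF/ABE/- → run G
t=15: L0/L1/L2 = DF/ABE/- → run D
t=16: L0/L1/L2 = DF/ABE/- → run D
t=17: L0/L1/L2 = F/ABE/- → run F
t=18: L0/L1/L2 = F/ABE/- → run F
t=19: L0/L1/L2 = F/ABE/- → run F
t=20: L0/L1/L2 = -/ABEF/- → run A
t=21: L0/L1/L2 = -/ABEF/- → run A
t=22: L0/L1/L2 = -/BEF/- → run B
t=23: L0/L1/L2 = -/BEF/- → run B
t=24: L0/L1/L2 = -/EF/- → run E
t=25: L0/L1/L2 = -/EF/- → run E
t=26: L0/L1/L2 = -/EF/- → run E
t=27: L0/L1/L2 = -/EF/- → run E
t=28: L0/L1/L2 = -/EF/- → run E
t=29: L0/L1/L2 = -/F/- → run F
t=30: L0/L1/L2 = -/F/- → run F
t=31: L0/L1/L2 = -/F/- → run F
t=32: L0/L1/L2 = -/F/- → run F
t=33: (idle)
t=34: (idle)
t=35: (idle)
t=36: (idle)
t=37: (idle)
t=38: (idle)

completion order = C, G, D, A, B, E, F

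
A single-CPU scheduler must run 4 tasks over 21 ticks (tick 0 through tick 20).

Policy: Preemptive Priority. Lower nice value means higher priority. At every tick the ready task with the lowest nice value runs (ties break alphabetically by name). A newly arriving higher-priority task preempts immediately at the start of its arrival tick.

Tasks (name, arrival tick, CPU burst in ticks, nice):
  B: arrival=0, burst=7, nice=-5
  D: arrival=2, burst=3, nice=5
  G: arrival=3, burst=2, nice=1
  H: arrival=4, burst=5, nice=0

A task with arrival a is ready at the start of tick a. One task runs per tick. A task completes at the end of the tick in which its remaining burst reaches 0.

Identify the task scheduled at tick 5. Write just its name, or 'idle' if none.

t=0: ready={B} → run B
t=1: ready={B} → run B
t=2: ready={B,D} → run B
t=3: ready={B,D,G} → run B
t=4: ready={B,D,G,H} → run B
t=5: ready={B,D,G,H} → run B
t=6: ready={B,D,G,H} → run B
t=7: ready={D,G,H} → run H
t=8: ready={D,G,H} → run H
t=9: ready={D,G,H} → run H
t=10: ready={D,G,H} → run H
t=11: ready={D,G,H} → run H
t=12: ready={D,G} → run G
t=13: ready={D,G} → run G
t=14: ready={D} → run D
t=15: ready={D} → run D
t=16: ready={D} → run D
t=17: (idle)
t=18: (idle)
t=19: (idle)
t=20: (idle)

running at tick 5 = B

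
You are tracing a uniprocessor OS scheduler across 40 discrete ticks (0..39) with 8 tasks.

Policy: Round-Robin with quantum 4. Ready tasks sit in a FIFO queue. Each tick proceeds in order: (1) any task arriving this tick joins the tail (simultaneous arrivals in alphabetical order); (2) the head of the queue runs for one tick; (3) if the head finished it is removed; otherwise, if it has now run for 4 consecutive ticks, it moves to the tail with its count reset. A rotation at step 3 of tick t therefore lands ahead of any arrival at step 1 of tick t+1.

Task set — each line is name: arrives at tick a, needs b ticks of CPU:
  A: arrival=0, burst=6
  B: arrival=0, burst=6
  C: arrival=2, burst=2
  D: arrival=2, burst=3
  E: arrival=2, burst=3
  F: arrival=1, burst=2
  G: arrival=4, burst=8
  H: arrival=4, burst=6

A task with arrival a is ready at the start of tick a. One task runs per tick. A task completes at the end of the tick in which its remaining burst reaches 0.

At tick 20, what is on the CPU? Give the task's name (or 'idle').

running at tick 20 = G

t=0: queue=[A,B] q_used=0 → run A
t=1: queue=[A,B,F] q_used=1 → run A
t=2: queue=[A,B,F,C,D,E] q_used=2 → run A
t=3: queue=[A,B,F,C,D,E] q_used=3 → run A
t=4: queue=[B,F,C,D,E,A,G,H] q_used=0 → run B
t=5: queue=[B,F,C,D,E,A,G,H] q_used=1 → run B
t=6: queue=[B,F,C,D,E,A,G,H] q_used=2 → run B
t=7: queue=[B,F,C,D,E,A,G,H] q_used=3 → run B
t=8: queue=[F,C,D,E,A,G,H,B] q_used=0 → run F
t=9: queue=[F,C,D,E,A,G,H,B] q_used=1 → run F
t=10: queue=[C,D,E,A,G,H,B] q_used=0 → run C
t=11: queue=[C,D,E,A,G,H,B] q_used=1 → run C
t=12: queue=[D,E,A,G,H,B] q_used=0 → run D
t=13: queue=[D,E,A,G,H,B] q_used=1 → run D
t=14: queue=[D,E,A,G,H,B] q_used=2 → run D
t=15: queue=[E,A,G,H,B] q_used=0 → run E
t=16: queue=[E,A,G,H,B] q_used=1 → run E
t=17: queue=[E,A,G,H,B] q_used=2 → run E
t=18: queue=[A,G,H,B] q_used=0 → run A
t=19: queue=[A,G,H,B] q_used=1 → run A
t=20: queue=[G,H,B] q_used=0 → run G
t=21: queue=[G,H,B] q_used=1 → run G
t=22: queue=[G,H,B] q_used=2 → run G
t=23: queue=[G,H,B] q_used=3 → run G
t=24: queue=[H,B,G] q_used=0 → run H
t=25: queue=[H,B,G] q_used=1 → run H
t=26: queue=[H,B,G] q_used=2 → run H
t=27: queue=[H,B,G] q_used=3 → run H
t=28: queue=[B,G,H] q_used=0 → run B
t=29: queue=[B,G,H] q_used=1 → run B
t=30: queue=[G,H] q_used=0 → run G
t=31: queue=[G,H] q_used=1 → run G
t=32: queue=[G,H] q_used=2 → run G
t=33: queue=[G,H] q_used=3 → run G
t=34: queue=[H] q_used=0 → run H
t=35: queue=[H] q_used=1 → run H
t=36: (idle)
t=37: (idle)
t=38: (idle)
t=39: (idle)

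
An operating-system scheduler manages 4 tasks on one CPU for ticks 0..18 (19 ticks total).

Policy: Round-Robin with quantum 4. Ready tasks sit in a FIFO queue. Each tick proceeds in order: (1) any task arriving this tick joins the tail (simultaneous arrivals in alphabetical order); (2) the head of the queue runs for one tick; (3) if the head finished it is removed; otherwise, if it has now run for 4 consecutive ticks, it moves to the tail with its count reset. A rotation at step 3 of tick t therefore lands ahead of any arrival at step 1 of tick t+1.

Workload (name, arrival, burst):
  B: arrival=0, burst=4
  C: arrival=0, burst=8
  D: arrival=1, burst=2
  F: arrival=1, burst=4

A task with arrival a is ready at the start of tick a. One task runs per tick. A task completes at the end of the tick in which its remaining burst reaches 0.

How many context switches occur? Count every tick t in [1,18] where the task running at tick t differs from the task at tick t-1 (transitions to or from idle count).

context switches = 5

t=0: queue=[B,C] q_used=0 → run B
t=1: queue=[B,C,D,F] q_used=1 → run B
t=2: queue=[B,C,D,F] q_used=2 → run B
t=3: queue=[B,C,D,F] q_used=3 → run B
t=4: queue=[C,D,F] q_used=0 → run C
t=5: queue=[C,D,F] q_used=1 → run C
t=6: queue=[C,D,F] q_used=2 → run C
t=7: queue=[C,D,F] q_used=3 → run C
t=8: queue=[D,F,C] q_used=0 → run D
t=9: queue=[D,F,C] q_used=1 → run D
t=10: queue=[F,C] q_used=0 → run F
t=11: queue=[F,C] q_used=1 → run F
t=12: queue=[F,C] q_used=2 → run F
t=13: queue=[F,C] q_used=3 → run F
t=14: queue=[C] q_used=0 → run C
t=15: queue=[C] q_used=1 → run C
t=16: queue=[C] q_used=2 → run C
t=17: queue=[C] q_used=3 → run C
t=18: (idle)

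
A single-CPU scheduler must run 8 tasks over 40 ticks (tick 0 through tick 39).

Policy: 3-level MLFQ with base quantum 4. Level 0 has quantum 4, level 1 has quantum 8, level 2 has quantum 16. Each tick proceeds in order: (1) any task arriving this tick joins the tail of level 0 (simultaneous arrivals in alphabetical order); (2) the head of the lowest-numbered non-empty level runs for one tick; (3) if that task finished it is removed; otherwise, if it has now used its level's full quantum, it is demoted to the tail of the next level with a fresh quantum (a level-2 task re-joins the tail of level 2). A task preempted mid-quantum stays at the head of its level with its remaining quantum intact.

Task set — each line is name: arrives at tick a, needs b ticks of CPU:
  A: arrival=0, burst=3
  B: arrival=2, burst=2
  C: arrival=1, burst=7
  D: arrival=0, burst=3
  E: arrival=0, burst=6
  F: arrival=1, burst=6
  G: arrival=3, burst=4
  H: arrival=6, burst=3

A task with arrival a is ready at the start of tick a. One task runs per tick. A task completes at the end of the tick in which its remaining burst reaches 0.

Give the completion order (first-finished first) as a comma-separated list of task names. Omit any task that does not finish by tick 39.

completion order = A, D, B, G, H, E, C, F

t=0: L0/L1/L2 = ADE/-/- → run A
t=1: L0/L1/L2 = ADECF/-/- → run A
t=2: L0/L1/L2 = ADECFB/-/- → run A
t=3: L0/L1/L2 = DECFBG/-/- → run D
t=4: L0/L1/L2 = DECFBG/-/- → run D
t=5: L0/L1/L2 = DECFBG/-/- → run D
t=6: L0/L1/L2 = ECFBGH/-/- → run E
t=7: L0/L1/L2 = ECFBGH/-/- → run E
t=8: L0/L1/L2 = ECFBGH/-/- → run E
t=9: L0/L1/L2 = ECFBGH/-/- → run E
t=10: L0/L1/L2 = CFBGH/E/- → run C
t=11: L0/L1/L2 = CFBGH/E/- → run C
t=12: L0/L1/L2 = CFBGH/E/- → run C
t=13: L0/L1/L2 = CFBGH/E/- → run C
t=14: L0/L1/L2 = FBGH/EC/- → run F
t=15: L0/L1/L2 = FBGH/EC/- → run F
t=16: L0/L1/L2 = FBGH/EC/- → run F
t=17: L0/L1/L2 = FBGH/EC/- → run F
t=18: L0/L1/L2 = BGH/ECF/- → run B
t=19: L0/L1/L2 = BGH/ECF/- → run B
t=20: L0/L1/L2 = GH/ECF/- → run G
t=21: L0/L1/L2 = GH/ECF/- → run G
t=22: L0/L1/L2 = GH/ECF/- → run G
t=23: L0/L1/L2 = GH/ECF/- → run G
t=24: L0/L1/L2 = H/ECF/- → run H
t=25: L0/L1/L2 = H/ECF/- → run H
t=26: L0/L1/L2 = H/ECF/- → run H
t=27: L0/L1/L2 = -/ECF/- → run E
t=28: L0/L1/L2 = -/ECF/- → run E
t=29: L0/L1/L2 = -/CF/- → run C
t=30: L0/L1/L2 = -/CF/- → run C
t=31: L0/L1/L2 = -/CF/- → run C
t=32: L0/L1/L2 = -/F/- → run F
t=33: L0/L1/L2 = -/F/- → run F
t=34: (idle)
t=35: (idle)
t=36: (idle)
t=37: (idle)
t=38: (idle)
t=39: (idle)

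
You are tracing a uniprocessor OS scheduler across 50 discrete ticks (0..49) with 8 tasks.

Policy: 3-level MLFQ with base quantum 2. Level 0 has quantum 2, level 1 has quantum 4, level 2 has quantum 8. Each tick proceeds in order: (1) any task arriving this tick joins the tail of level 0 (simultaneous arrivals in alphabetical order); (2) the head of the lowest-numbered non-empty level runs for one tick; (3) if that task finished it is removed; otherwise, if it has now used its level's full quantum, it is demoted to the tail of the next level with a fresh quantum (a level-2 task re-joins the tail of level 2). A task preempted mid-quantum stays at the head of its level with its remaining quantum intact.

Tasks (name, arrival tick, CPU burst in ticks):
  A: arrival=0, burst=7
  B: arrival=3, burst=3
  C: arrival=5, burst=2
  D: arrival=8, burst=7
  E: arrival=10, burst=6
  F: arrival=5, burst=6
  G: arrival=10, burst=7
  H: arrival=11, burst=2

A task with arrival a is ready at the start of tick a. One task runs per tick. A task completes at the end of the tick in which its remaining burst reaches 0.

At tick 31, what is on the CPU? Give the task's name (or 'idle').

t=0: L0/L1/L2 = A/-/- → run A
t=1: L0/L1/L2 = A/-/- → run A
t=2: L0/L1/L2 = -/A/- → run A
t=3: L0/L1/L2 = B/A/- → run B
t=4: L0/L1/L2 = B/A/- → run B
t=5: L0/L1/L2 = CF/AB/- → run C
t=6: L0/L1/L2 = CF/AB/- → run C
t=7: L0/L1/L2 = F/AB/- → run F
t=8: L0/L1/L2 = FD/AB/- → run F
t=9: L0/L1/L2 = D/ABF/- → run D
t=10: L0/L1/L2 = DEG/ABF/- → run D
t=11: L0/L1/L2 = EGH/ABFD/- → run E
t=12: L0/L1/L2 = EGH/ABFD/- → run E
t=13: L0/L1/L2 = GH/ABFDE/- → run G
t=14: L0/L1/L2 = GH/ABFDE/- → run G
t=15: L0/L1/L2 = H/ABFDEG/- → run H
t=16: L0/L1/L2 = H/ABFDEG/- → run H
t=17: L0/L1/L2 = -/ABFDEG/- → run A
t=18: L0/L1/L2 = -/ABFDEG/- → run A
t=19: L0/L1/L2 = -/ABFDEG/- → run A
t=20: L0/L1/L2 = -/BFDEG/A → run B
t=21: L0/L1/L2 = -/FDEG/A → run F
t=22: L0/L1/L2 = -/FDEG/A → run F
t=23: L0/L1/L2 = -/FDEG/A → run F
t=24: L0/L1/L2 = -/FDEG/A → run F
t=25: L0/L1/L2 = -/DEG/A → run D
t=26: L0/L1/L2 = -/DEG/A → run D
t=27: L0/L1/L2 = -/DEG/A → run D
t=28: L0/L1/L2 = -/DEG/A → run D
t=29: L0/L1/L2 = -/EG/AD → run E
t=30: L0/L1/L2 = -/EG/AD → run E
t=31: L0/L1/L2 = -/EG/AD → run E
t=32: L0/L1/L2 = -/EG/AD → run E
t=33: L0/L1/L2 = -/G/AD → run G
t=34: L0/L1/L2 = -/G/AD → run G
t=35: L0/L1/L2 = -/G/AD → run G
t=36: L0/L1/L2 = -/G/AD → run G
t=37: L0/L1/L2 = -/-/ADG → run A
t=38: L0/L1/L2 = -/-/DG → run D
t=39: L0/L1/L2 = -/-/G → run G
t=40: (idle)
t=41: (idle)
t=42: (idle)
t=43: (idle)
t=44: (idle)
t=45: (idle)
t=46: (idle)
t=47: (idle)
t=48: (idle)
t=49: (idle)

running at tick 31 = E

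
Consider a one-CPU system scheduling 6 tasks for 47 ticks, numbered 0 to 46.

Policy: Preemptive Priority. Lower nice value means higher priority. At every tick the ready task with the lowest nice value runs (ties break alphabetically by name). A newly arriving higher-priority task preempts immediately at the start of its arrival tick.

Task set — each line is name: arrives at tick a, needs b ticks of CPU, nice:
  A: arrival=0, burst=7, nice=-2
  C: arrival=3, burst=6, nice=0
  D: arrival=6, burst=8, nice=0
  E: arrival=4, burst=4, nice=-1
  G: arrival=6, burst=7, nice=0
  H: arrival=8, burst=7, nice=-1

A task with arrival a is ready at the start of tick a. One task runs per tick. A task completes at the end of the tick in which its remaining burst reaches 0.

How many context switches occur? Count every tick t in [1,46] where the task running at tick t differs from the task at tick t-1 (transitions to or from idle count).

context switches = 6

t=0: ready={A} → run A
t=1: ready={A} → run A
t=2: ready={A} → run A
t=3: ready={A,C} → run A
t=4: ready={A,C,E} → run A
t=5: ready={A,C,E} → run A
t=6: ready={A,C,D,E,G} → run A
t=7: ready={C,D,E,G} → run E
t=8: ready={C,D,E,G,H} → run E
t=9: ready={C,D,E,G,H} → run E
t=10: ready={C,D,E,G,H} → run E
t=11: ready={C,D,G,H} → run H
t=12: ready={C,D,G,H} → run H
t=13: ready={C,D,G,H} → run H
t=14: ready={C,D,G,H} → run H
t=15: ready={C,D,G,H} → run H
t=16: ready={C,D,G,H} → run H
t=17: ready={C,D,G,H} → run H
t=18: ready={C,D,G} → run C
t=19: ready={C,D,G} → run C
t=20: ready={C,D,G} → run C
t=21: ready={C,D,G} → run C
t=22: ready={C,D,G} → run C
t=23: ready={C,D,G} → run C
t=24: ready={D,G} → run D
t=25: ready={D,G} → run D
t=26: ready={D,G} → run D
t=27: ready={D,G} → run D
t=28: ready={D,G} → run D
t=29: ready={D,G} → run D
t=30: ready={D,G} → run D
t=31: ready={D,G} → run D
t=32: ready={G} → run G
t=33: ready={G} → run G
t=34: ready={G} → run G
t=35: ready={G} → run G
t=36: ready={G} → run G
t=37: ready={G} → run G
t=38: ready={G} → run G
t=39: (idle)
t=40: (idle)
t=41: (idle)
t=42: (idle)
t=43: (idle)
t=44: (idle)
t=45: (idle)
t=46: (idle)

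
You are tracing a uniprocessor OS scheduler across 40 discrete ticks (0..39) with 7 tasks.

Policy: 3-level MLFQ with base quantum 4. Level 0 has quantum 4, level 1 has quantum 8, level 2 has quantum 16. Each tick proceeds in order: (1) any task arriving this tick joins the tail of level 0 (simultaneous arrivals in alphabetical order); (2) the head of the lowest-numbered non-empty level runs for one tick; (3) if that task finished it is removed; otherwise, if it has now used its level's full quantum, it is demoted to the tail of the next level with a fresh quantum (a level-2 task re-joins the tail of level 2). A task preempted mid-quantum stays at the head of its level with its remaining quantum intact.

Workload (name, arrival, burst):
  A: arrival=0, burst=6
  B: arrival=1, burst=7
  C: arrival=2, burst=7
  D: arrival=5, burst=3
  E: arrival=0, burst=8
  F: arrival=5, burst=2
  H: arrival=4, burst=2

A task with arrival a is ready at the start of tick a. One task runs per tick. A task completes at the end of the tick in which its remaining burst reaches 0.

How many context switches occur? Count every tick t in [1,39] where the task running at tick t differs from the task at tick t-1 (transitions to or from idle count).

context switches = 11

t=0: L0/L1/L2 = AE/-/- → run A
t=1: L0/L1/L2 = AEB/-/- → run A
t=2: L0/L1/L2 = AEBC/-/- → run A
t=3: L0/L1/L2 = AEBC/-/- → run A
t=4: L0/L1/L2 = EBCH/A/- → run E
t=5: L0/L1/L2 = EBCHDF/A/- → run E
t=6: L0/L1/L2 = EBCHDF/A/- → run E
t=7: L0/L1/L2 = EBCHDF/A/- → run E
t=8: L0/L1/L2 = BCHDF/AE/- → run B
t=9: L0/L1/L2 = BCHDF/AE/- → run B
t=10: L0/L1/L2 = BCHDF/AE/- → run B
t=11: L0/L1/L2 = BCHDF/AE/- → run B
t=12: L0/L1/L2 = CHDF/AEB/- → run C
t=13: L0/L1/L2 = CHDF/AEB/- → run C
t=14: L0/L1/L2 = CHDF/AEB/- → run C
t=15: L0/L1/L2 = CHDF/AEB/- → run C
t=16: L0/L1/L2 = HDF/AEBC/- → run H
t=17: L0/L1/L2 = HDF/AEBC/- → run H
t=18: L0/L1/L2 = DF/AEBC/- → run D
t=19: L0/L1/L2 = DF/AEBC/- → run D
t=20: L0/L1/L2 = DF/AEBC/- → run D
t=21: L0/L1/L2 = F/AEBC/- → run F
t=22: L0/L1/L2 = F/AEBC/- → run F
t=23: L0/L1/L2 = -/AEBC/- → run A
t=24: L0/L1/L2 = -/AEBC/- → run A
t=25: L0/L1/L2 = -/EBC/- → run E
t=26: L0/L1/L2 = -/EBC/- → run E
t=27: L0/L1/L2 = -/EBC/- → run E
t=28: L0/L1/L2 = -/EBC/- → run E
t=29: L0/L1/L2 = -/BC/- → run B
t=30: L0/L1/L2 = -/BC/- → run B
t=31: L0/L1/L2 = -/BC/- → run B
t=32: L0/L1/L2 = -/C/- → run C
t=33: L0/L1/L2 = -/C/- → run C
t=34: L0/L1/L2 = -/C/- → run C
t=35: (idle)
t=36: (idle)
t=37: (idle)
t=38: (idle)
t=39: (idle)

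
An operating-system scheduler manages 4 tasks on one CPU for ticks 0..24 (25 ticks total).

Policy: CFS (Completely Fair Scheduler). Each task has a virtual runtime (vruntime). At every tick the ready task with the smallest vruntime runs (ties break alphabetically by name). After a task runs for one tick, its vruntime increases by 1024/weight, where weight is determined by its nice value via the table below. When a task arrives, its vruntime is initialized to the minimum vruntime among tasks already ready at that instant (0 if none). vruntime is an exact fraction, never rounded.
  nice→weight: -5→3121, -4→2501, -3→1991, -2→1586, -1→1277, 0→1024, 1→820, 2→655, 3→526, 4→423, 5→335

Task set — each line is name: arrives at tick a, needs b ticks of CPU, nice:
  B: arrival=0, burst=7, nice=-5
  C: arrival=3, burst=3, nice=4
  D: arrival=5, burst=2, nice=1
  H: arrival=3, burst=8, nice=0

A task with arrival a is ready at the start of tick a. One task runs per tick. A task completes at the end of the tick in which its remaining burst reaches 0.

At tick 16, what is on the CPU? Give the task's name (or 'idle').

t=0: vr[B=0] → run B
t=1: vr[B=1024/3121] → run B
t=2: vr[B=2048/3121] → run B
t=3: vr[B=3072/3121 C=3072/3121 H=3072/3121] → run B
t=4: vr[B=4096/3121 C=3072/3121 H=3072/3121] → run C
t=5: vr[B=4096/3121 C=4495360/1320183 D=3072/3121 H=3072/3121] → run D
t=6: vr[B=4096/3121 C=4495360/1320183 D=1428736/639805 H=3072/3121] → run H
t=7: vr[B=4096/3121 C=4495360/1320183 D=1428736/639805 H=6193/3121] → run B
t=8: vr[B=5120/3121 C=4495360/1320183 D=1428736/639805 H=6193/3121] → run B
t=9: vr[B=6144/3121 C=4495360/1320183 D=1428736/639805 H=6193/3121] → run B
t=10: vr[C=4495360/1320183 D=1428736/639805 H=6193/3121] → run H
t=11: vr[C=4495360/1320183 D=1428736/639805 H=9314/3121] → run D
t=12: vr[C=4495360/1320183 H=9314/3121] → run H
t=13: vr[C=4495360/1320183 H=12435/3121] → run C
t=14: vr[C=7691264/1320183 H=12435/3121] → run H
t=15: vr[C=7691264/1320183 H=15556/3121] → run H
t=16: vr[C=7691264/1320183 H=18677/3121] → run C
t=17: vr[H=18677/3121] → run H
t=18: vr[H=21798/3121] → run H
t=19: vr[H=24919/3121] → run H
t=20: (idle)
t=21: (idle)
t=22: (idle)
t=23: (idle)
t=24: (idle)

running at tick 16 = C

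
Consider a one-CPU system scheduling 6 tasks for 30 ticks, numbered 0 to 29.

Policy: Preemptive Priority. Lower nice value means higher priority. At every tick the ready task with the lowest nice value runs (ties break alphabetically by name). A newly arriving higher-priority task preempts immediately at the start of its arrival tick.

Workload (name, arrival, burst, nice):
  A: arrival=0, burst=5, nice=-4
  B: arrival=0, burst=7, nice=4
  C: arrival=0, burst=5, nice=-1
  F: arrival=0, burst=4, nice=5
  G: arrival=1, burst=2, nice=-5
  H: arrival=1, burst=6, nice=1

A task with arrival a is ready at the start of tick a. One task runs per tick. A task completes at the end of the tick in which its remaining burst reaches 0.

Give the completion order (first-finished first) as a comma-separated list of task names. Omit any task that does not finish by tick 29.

completion order = G, A, C, H, B, F

t=0: ready={A,B,C,F} → run A
t=1: ready={A,B,C,F,G,H} → run G
t=2: ready={A,B,C,F,G,H} → run G
t=3: ready={A,B,C,F,H} → run A
t=4: ready={A,B,C,F,H} → run A
t=5: ready={A,B,C,F,H} → run A
t=6: ready={A,B,C,F,H} → run A
t=7: ready={B,C,F,H} → run C
t=8: ready={B,C,F,H} → run C
t=9: ready={B,C,F,H} → run C
t=10: ready={B,C,F,H} → run C
t=11: ready={B,C,F,H} → run C
t=12: ready={B,F,H} → run H
t=13: ready={B,F,H} → run H
t=14: ready={B,F,H} → run H
t=15: ready={B,F,H} → run H
t=16: ready={B,F,H} → run H
t=17: ready={B,F,H} → run H
t=18: ready={B,F} → run B
t=19: ready={B,F} → run B
t=20: ready={B,F} → run B
t=21: ready={B,F} → run B
t=22: ready={B,F} → run B
t=23: ready={B,F} → run B
t=24: ready={B,F} → run B
t=25: ready={F} → run F
t=26: ready={F} → run F
t=27: ready={F} → run F
t=28: ready={F} → run F
t=29: (idle)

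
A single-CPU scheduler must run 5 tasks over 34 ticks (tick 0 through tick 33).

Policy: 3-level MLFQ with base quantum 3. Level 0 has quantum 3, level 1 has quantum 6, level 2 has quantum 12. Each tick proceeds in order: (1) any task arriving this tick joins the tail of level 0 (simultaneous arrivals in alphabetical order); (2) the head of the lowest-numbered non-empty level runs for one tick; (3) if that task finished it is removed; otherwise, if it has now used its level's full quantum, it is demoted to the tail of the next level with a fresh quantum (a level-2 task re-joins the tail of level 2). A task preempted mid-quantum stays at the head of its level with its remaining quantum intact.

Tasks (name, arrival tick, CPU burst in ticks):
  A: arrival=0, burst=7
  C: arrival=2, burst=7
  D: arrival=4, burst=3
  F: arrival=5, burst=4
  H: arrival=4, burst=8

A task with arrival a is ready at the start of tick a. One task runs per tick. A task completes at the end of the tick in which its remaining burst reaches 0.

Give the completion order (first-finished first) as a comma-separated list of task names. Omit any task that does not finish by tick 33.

completion order = D, A, C, H, F

t=0: L0/L1/L2 = A/-/- → run A
t=1: L0/L1/L2 = A/-/- → run A
t=2: L0/L1/L2 = AC/-/- → run A
t=3: L0/L1/L2 = C/A/- → run C
t=4: L0/L1/L2 = CDH/A/- → run C
t=5: L0/L1/L2 = CDHF/A/- → run C
t=6: L0/L1/L2 = DHF/AC/- → run D
t=7: L0/L1/L2 = DHF/AC/- → run D
t=8: L0/L1/L2 = DHF/AC/- → run D
t=9: L0/L1/L2 = HF/AC/- → run H
t=10: L0/L1/L2 = HF/AC/- → run H
t=11: L0/L1/L2 = HF/AC/- → run H
t=12: L0/L1/L2 = F/ACH/- → run F
t=13: L0/L1/L2 = F/ACH/- → run F
t=14: L0/L1/L2 = F/ACH/- → run F
t=15: L0/L1/L2 = -/ACHF/- → run A
t=16: L0/L1/L2 = -/ACHF/- → run A
t=17: L0/L1/L2 = -/ACHF/- → run A
t=18: L0/L1/L2 = -/ACHF/- → run A
t=19: L0/L1/L2 = -/CHF/- → run C
t=20: L0/L1/L2 = -/CHF/- → run C
t=21: L0/L1/L2 = -/CHF/- → run C
t=22: L0/L1/L2 = -/CHF/- → run C
t=23: L0/L1/L2 = -/HF/- → run H
t=24: L0/L1/L2 = -/HF/- → run H
t=25: L0/L1/L2 = -/HF/- → run H
t=26: L0/L1/L2 = -/HF/- → run H
t=27: L0/L1/L2 = -/HF/- → run H
t=28: L0/L1/L2 = -/F/- → run F
t=29: (idle)
t=30: (idle)
t=31: (idle)
t=32: (idle)
t=33: (idle)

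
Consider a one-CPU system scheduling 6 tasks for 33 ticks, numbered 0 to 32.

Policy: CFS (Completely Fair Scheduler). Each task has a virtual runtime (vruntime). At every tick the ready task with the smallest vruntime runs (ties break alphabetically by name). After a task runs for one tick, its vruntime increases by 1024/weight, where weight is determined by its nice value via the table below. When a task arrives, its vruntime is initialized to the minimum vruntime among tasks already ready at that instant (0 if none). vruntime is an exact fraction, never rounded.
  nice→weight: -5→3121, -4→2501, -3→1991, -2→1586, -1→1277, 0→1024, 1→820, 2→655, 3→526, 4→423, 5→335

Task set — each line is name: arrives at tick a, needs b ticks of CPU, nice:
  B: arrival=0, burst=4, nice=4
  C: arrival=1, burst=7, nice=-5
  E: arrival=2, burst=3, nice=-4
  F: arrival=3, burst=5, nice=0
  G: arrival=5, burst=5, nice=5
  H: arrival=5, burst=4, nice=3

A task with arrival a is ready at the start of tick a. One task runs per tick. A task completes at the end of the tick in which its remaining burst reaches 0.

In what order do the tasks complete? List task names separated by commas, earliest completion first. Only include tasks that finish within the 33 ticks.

t=0: vr[B=0] → run B
t=1: vr[B=1024/423 C=1024/423] → run B
t=2: vr[B=2048/423 C=1024/423 E=1024/423] → run C
t=3: vr[B=2048/423 C=3629056/1320183 E=1024/423 F=1024/423] → run E
t=4: vr[B=2048/423 C=3629056/1320183 E=2994176/1057923 F=1024/423] → run F
t=5: vr[B=2048/423 C=3629056/1320183 E=2994176/1057923 F=1447/423 G=3629056/1320183 H=3629056/1320183] → run C
t=6: vr[B=2048/423 C=4062208/1320183 E=2994176/1057923 F=1447/423 G=3629056/1320183 H=3629056/1320183] → run G
t=7: vr[B=2048/423 C=4062208/1320183 E=2994176/1057923 F=1447/423 G=2567601152/442261305 H=3629056/1320183] → run H
t=8: vr[B=2048/423 C=4062208/1320183 E=2994176/1057923 F=1447/423 G=2567601152/442261305 H=1630375424/347208129] → run E
t=9: vr[B=2048/423 C=4062208/1320183 E=3427328/1057923 F=1447/423 G=2567601152/442261305 H=1630375424/347208129] → run C
t=10: vr[B=2048/423 C=4495360/1320183 E=3427328/1057923 F=1447/423 G=2567601152/442261305 H=1630375424/347208129] → run E
t=11: vr[B=2048/423 C=4495360/1320183 F=1447/423 G=2567601152/442261305 H=1630375424/347208129] → run C
t=12: vr[B=2048/423 C=4928512/1320183 F=1447/423 G=2567601152/442261305 H=1630375424/347208129] → run F
t=13: vr[B=2048/423 C=4928512/1320183 F=1870/423 G=2567601152/442261305 H=1630375424/347208129] → run C
t=14: vr[B=2048/423 C=5361664/1320183 F=1870/423 G=2567601152/442261305 H=1630375424/347208129] → run C
t=15: vr[B=2048/423 C=5794816/1320183 F=1870/423 G=2567601152/442261305 H=1630375424/347208129] → run C
t=16: vr[B=2048/423 F=1870/423 G=2567601152/442261305 H=1630375424/347208129] → run F
t=17: vr[B=2048/423 F=2293/423 G=2567601152/442261305 H=1630375424/347208129] → run H
t=18: vr[B=2048/423 F=2293/423 G=2567601152/442261305 H=2306309120/347208129] → run B
t=19: vr[B=1024/141 F=2293/423 G=2567601152/442261305 H=2306309120/347208129] → run F
t=20: vr[B=1024/141 F=2716/423 G=2567601152/442261305 H=2306309120/347208129] → run G
t=21: vr[B=1024/141 F=2716/423 G=3919468544/442261305 H=2306309120/347208129] → run F
t=22: vr[B=1024/141 G=3919468544/442261305 H=2306309120/347208129] → run H
t=23: vr[B=1024/141 G=3919468544/442261305 H=2982242816/347208129] → run B
t=24: vr[G=3919468544/442261305 H=2982242816/347208129] → run H
t=25: vr[G=3919468544/442261305] → run G
t=26: vr[G=5271335936/442261305] → run G
t=27: vr[G=6623203328/442261305] → run G
t=28: (idle)
t=29: (idle)
t=30: (idle)
t=31: (idle)
t=32: (idle)

completion order = E, C, F, B, H, G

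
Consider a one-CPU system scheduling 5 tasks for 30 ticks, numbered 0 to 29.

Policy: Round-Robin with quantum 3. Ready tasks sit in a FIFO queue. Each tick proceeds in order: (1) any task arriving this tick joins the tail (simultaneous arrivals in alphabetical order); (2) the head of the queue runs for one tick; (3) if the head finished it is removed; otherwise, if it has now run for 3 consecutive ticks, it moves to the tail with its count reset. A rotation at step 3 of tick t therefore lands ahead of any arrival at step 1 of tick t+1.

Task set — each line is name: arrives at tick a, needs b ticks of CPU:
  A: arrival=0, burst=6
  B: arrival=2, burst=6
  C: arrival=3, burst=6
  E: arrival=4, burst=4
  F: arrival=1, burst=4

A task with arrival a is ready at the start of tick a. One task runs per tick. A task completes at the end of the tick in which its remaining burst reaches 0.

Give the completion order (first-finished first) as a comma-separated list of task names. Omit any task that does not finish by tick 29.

t=0: queue=[A] q_used=0 → run A
t=1: queue=[A,F] q_used=1 → run A
t=2: queue=[A,F,B] q_used=2 → run A
t=3: queue=[F,B,A,C] q_used=0 → run F
t=4: queue=[F,B,A,C,E] q_used=1 → run F
t=5: queue=[F,B,A,C,E] q_used=2 → run F
t=6: queue=[B,A,C,E,F] q_used=0 → run B
t=7: queue=[B,A,C,E,F] q_used=1 → run B
t=8: queue=[B,A,C,E,F] q_used=2 → run B
t=9: queue=[A,C,E,F,B] q_used=0 → run A
t=10: queue=[A,C,E,F,B] q_used=1 → run A
t=11: queue=[A,C,E,F,B] q_used=2 → run A
t=12: queue=[C,E,F,B] q_used=0 → run C
t=13: queue=[C,E,F,B] q_used=1 → run C
t=14: queue=[C,E,F,B] q_used=2 → run C
t=15: queue=[E,F,B,C] q_used=0 → run E
t=16: queue=[E,F,B,C] q_used=1 → run E
t=17: queue=[E,F,B,C] q_used=2 → run E
t=18: queue=[F,B,C,E] q_used=0 → run F
t=19: queue=[B,C,E] q_used=0 → run B
t=20: queue=[B,C,E] q_used=1 → run B
t=21: queue=[B,C,E] q_used=2 → run B
t=22: queue=[C,E] q_used=0 → run C
t=23: queue=[C,E] q_used=1 → run C
t=24: queue=[C,E] q_used=2 → run C
t=25: queue=[E] q_used=0 → run E
t=26: (idle)
t=27: (idle)
t=28: (idle)
t=29: (idle)

completion order = A, F, B, C, E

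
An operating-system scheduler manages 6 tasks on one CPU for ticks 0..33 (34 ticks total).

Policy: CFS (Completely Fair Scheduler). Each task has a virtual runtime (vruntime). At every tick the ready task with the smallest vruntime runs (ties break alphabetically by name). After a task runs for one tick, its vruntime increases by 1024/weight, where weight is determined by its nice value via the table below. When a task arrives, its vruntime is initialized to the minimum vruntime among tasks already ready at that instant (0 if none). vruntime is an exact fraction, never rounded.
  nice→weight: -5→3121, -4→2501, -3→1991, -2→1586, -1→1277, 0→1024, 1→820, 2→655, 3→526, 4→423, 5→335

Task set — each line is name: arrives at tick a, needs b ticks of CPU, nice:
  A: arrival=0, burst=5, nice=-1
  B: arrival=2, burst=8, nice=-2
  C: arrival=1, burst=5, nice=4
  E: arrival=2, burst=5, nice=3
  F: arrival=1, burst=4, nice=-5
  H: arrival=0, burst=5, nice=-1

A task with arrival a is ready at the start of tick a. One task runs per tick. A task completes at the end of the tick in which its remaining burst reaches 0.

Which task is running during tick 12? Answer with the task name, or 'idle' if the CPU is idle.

running at tick 12 = B

t=0: vr[A=0 H=0] → run A
t=1: vr[A=1024/1277 C=0 F=0 H=0] → run C
t=2: vr[A=1024/1277 B=0 C=1024/423 E=0 F=0 H=0] → run B
t=3: vr[A=1024/1277 B=512/793 C=1024/423 E=0 F=0 H=0] → run E
t=4: vr[A=1024/1277 B=512/793 C=1024/423 E=512/263 F=0 H=0] → run F
t=5: vr[A=1024/1277 B=512/793 C=1024/423 E=512/263 F=1024/3121 H=0] → run H
t=6: vr[A=1024/1277 B=512/793 C=1024/423 E=512/263 F=1024/3121 H=1024/1277] → run F
t=7: vr[A=1024/1277 B=512/793 C=1024/423 E=512/263 F=2048/3121 H=1024/1277] → run B
t=8: vr[A=1024/1277 B=1024/793 C=1024/423 E=512/263 F=2048/3121 H=1024/1277] → run F
t=9: vr[A=1024/1277 B=1024/793 C=1024/423 E=512/263 F=3072/3121 H=1024/1277] → run A
t=10: vr[A=2048/1277 B=1024/793 C=1024/423 E=512/263 F=3072/3121 H=1024/1277] → run H
t=11: vr[A=2048/1277 B=1024/793 C=1024/423 E=512/263 F=3072/3121 H=2048/1277] → run F
t=12: vr[A=2048/1277 B=1024/793 C=1024/423 E=512/263 H=2048/1277] → run B
t=13: vr[A=2048/1277 B=1536/793 C=1024/423 E=512/263 H=2048/1277] → run A
t=14: vr[A=3072/1277 B=1536/793 C=1024/423 E=512/263 H=2048/1277] → run H
t=15: vr[A=3072/1277 B=1536/793 C=1024/423 E=512/263 H=3072/1277] → run B
t=16: vr[A=3072/1277 B=2048/793 C=1024/423 E=512/263 H=3072/1277] → run E
t=17: vr[A=3072/1277 B=2048/793 C=1024/423 E=1024/263 H=3072/1277] → run A
t=18: vr[A=4096/1277 B=2048/793 C=1024/423 E=1024/263 H=3072/1277] → run H
t=19: vr[A=4096/1277 B=2048/793 C=1024/423 E=1024/263 H=4096/1277] → run C
t=20: vr[A=4096/1277 B=2048/793 C=2048/423 E=1024/263 H=4096/1277] → run B
t=21: vr[A=4096/1277 B=2560/793 C=2048/423 E=1024/263 H=4096/1277] → run A
t=22: vr[B=2560/793 C=2048/423 E=1024/263 H=4096/1277] → run H
t=23: vr[B=2560/793 C=2048/423 E=1024/263] → run B
t=24: vr[B=3072/793 C=2048/423 E=1024/263] → run B
t=25: vr[B=3584/793 C=2048/423 E=1024/263] → run E
t=26: vr[B=3584/793 C=2048/423 E=1536/263] → run B
t=27: vr[C=2048/423 E=1536/263] → run C
t=28: vr[C=1024/141 E=1536/263] → run E
t=29: vr[C=1024/141 E=2048/263] → run C
t=30: vr[C=4096/423 E=2048/263] → run E
t=31: vr[C=4096/423] → run C
t=32: (idle)
t=33: (idle)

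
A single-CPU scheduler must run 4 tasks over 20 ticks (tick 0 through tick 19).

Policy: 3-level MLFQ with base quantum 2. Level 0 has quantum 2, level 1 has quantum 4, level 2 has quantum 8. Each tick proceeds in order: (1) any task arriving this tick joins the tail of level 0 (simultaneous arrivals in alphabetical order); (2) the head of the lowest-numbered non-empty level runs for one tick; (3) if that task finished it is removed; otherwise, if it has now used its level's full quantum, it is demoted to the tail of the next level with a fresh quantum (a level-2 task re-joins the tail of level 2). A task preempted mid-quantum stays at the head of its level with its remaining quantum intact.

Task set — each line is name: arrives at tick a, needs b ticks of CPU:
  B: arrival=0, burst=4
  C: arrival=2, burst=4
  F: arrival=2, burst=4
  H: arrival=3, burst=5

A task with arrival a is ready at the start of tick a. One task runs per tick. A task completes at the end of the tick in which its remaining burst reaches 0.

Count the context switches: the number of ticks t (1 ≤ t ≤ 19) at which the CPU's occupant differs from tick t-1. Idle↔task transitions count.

t=0: L0/L1/L2 = B/-/- → run B
t=1: L0/L1/L2 = B/-/- → run B
t=2: L0/L1/L2 = CF/B/- → run C
t=3: L0/L1/L2 = CFH/B/- → run C
t=4: L0/L1/L2 = FH/BC/- → run F
t=5: L0/L1/L2 = FH/BC/- → run F
t=6: L0/L1/L2 = H/BCF/- → run H
t=7: L0/L1/L2 = H/BCF/- → run H
t=8: L0/L1/L2 = -/BCFH/- → run B
t=9: L0/L1/L2 = -/BCFH/- → run B
t=10: L0/L1/L2 = -/CFH/- → run C
t=11: L0/L1/L2 = -/CFH/- → run C
t=12: L0/L1/L2 = -/FH/- → run F
t=13: L0/L1/L2 = -/FH/- → run F
t=14: L0/L1/L2 = -/H/- → run H
t=15: L0/L1/L2 = -/H/- → run H
t=16: L0/L1/L2 = -/H/- → run H
t=17: (idle)
t=18: (idle)
t=19: (idle)

context switches = 8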